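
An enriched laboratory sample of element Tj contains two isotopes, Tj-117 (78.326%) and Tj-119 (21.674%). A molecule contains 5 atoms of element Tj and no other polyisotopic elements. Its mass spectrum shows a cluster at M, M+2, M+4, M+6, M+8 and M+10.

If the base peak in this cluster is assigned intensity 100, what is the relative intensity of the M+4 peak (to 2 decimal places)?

55.34

Binomial terms of (0.78326 + 0.21674)^5: M 0.2948, M+2 0.4079, M+4 0.2257, M+6 0.0625, M+8 0.0086, M+10 0.0005 → M+2 is the base peak.
P(M+2) = C(5,1) × 0.78326^4 × 0.21674^1 = 5 × 0.37637762 × 0.21674 = 0.407880 (base)
P(M+4) = C(5,2) × 0.78326^3 × 0.21674^2 = 10 × 0.48052706 × 0.04697623 = 0.225733
Relative intensity = 0.225733 / 0.407880 × 100 = 55.34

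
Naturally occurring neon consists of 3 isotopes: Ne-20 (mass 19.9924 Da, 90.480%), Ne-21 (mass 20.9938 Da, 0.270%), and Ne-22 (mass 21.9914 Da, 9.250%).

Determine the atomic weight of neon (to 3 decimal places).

20.180 Da

Ar = Σ fᵢ·mᵢ = 0.90480 × 19.9924 + 0.00270 × 20.9938 + 0.09250 × 21.9914
= 18.08912 + 0.05668 + 2.03420 = 20.18000 Da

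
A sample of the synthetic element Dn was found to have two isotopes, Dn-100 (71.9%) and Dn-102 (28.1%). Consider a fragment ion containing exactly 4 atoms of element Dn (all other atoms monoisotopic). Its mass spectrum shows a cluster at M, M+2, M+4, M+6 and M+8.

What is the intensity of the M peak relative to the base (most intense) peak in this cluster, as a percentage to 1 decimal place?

64.0%

Term probabilities: M 0.2672, M+2 0.4178, M+4 0.2449, M+6 0.0638, M+8 0.0062. Base peak = M+2.
P(M+2) = C(4,1) × 0.719^3 × 0.281^1 = 4 × 0.37169496 × 0.2810 = 0.417785 (base)
P(M) = C(4,0) × 0.719^4 × 0.281^0 = 1 × 0.26724868 × 1.0000 = 0.267249
Relative intensity = 0.267249 / 0.417785 × 100 = 64.0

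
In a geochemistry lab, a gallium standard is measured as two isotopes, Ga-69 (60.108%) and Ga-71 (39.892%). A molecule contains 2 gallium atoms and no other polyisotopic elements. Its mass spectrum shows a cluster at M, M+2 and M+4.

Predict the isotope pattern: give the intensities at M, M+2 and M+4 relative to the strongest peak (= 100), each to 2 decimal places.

The 2 Ga atoms are independent, so intensities follow the terms of (0.60108 + 0.39892)^2.
P(M) = 0.60108^2 = 0.361297
P(M+2) = 2 × 0.60108^1 × 0.39892^1 = 0.479566
P(M+4) = 0.39892^2 = 0.159137
The M+2 peak is largest (0.479566); scaling to 100 gives 75.34 : 100.00 : 33.18.

75.34 : 100.00 : 33.18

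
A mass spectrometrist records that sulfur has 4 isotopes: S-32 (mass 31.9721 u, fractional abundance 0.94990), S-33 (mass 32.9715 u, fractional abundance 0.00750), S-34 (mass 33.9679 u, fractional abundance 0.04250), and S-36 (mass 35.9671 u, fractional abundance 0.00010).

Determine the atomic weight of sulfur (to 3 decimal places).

32.065 u

Weight each isotope mass by its fractional abundance: 0.94990 × 31.9721 + 0.00750 × 32.9715 + 0.04250 × 33.9679 + 0.00010 × 35.9671
= 30.37030 + 0.24729 + 1.44364 + 0.00360 = 32.06483 u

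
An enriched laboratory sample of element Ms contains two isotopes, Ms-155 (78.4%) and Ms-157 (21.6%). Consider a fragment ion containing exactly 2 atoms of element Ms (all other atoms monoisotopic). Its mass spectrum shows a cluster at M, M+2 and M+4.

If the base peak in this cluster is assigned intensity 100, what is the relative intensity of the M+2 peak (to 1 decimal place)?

55.1

Term probabilities: M 0.6147, M+2 0.3387, M+4 0.0467. Base peak = M.
P(M) = C(2,0) × 0.784^2 × 0.216^0 = 1 × 0.614656 × 1.0000 = 0.614656 (base)
P(M+2) = C(2,1) × 0.784^1 × 0.216^1 = 2 × 0.7840 × 0.2160 = 0.338688
Relative intensity = 0.338688 / 0.614656 × 100 = 55.1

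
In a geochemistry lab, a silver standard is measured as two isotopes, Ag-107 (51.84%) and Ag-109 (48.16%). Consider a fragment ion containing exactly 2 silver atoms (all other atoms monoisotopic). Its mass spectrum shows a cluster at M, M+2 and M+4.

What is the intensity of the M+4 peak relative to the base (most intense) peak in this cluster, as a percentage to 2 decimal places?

Binomial terms of (0.5184 + 0.4816)^2: M 0.2687, M+2 0.4993, M+4 0.2319 → M+2 is the base peak.
P(M+2) = C(2,1) × 0.5184^1 × 0.4816^1 = 2 × 0.5184 × 0.4816 = 0.499323 (base)
P(M+4) = C(2,2) × 0.5184^0 × 0.4816^2 = 1 × 1.0000 × 0.23193856 = 0.231939
Relative intensity = 0.231939 / 0.499323 × 100 = 46.45

46.45%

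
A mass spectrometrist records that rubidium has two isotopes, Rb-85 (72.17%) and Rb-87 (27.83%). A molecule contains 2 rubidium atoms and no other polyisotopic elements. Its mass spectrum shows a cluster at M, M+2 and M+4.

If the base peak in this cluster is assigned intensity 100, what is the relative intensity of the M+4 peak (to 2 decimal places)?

14.87

Binomial terms of (0.7217 + 0.2783)^2: M 0.5209, M+2 0.4017, M+4 0.0775 → M is the base peak.
P(M) = C(2,0) × 0.7217^2 × 0.2783^0 = 1 × 0.52085089 × 1.0000 = 0.520851 (base)
P(M+4) = C(2,2) × 0.7217^0 × 0.2783^2 = 1 × 1.0000 × 0.07745089 = 0.077451
Relative intensity = 0.077451 / 0.520851 × 100 = 14.87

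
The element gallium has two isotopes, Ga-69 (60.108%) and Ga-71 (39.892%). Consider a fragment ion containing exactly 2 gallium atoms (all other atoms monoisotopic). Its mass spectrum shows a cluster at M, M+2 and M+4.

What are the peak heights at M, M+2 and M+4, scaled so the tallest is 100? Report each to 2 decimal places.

Each Ga atom is independently Ga-69 (p = 0.60108) or Ga-71 (q = 0.39892); the cluster is the binomial expansion (p + q)^2.
P(M) = 0.60108^2 = 0.361297
P(M+2) = 2 × 0.60108^1 × 0.39892^1 = 0.479566
P(M+4) = 0.39892^2 = 0.159137
The M+2 peak is largest (0.479566); scaling to 100 gives 75.34 : 100.00 : 33.18.

75.34 : 100.00 : 33.18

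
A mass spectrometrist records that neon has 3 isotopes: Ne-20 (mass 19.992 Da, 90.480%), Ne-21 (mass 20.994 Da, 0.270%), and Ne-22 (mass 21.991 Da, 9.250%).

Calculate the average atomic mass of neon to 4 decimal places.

20.1796 Da

The abundance-weighted mean is 0.90480 × 19.992 + 0.00270 × 20.994 + 0.09250 × 21.991
= 18.08876 + 0.05668 + 2.03417 = 20.17961 Da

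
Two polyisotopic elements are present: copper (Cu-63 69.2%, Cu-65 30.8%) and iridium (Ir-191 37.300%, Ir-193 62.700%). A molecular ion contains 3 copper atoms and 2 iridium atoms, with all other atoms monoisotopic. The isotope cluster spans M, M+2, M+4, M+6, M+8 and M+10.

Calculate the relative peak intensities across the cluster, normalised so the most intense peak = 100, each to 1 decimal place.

12.6 : 59.4 : 100.0 : 74.1 : 25.0 : 3.2

Copper pattern (n=3): 0.33137389 : 0.44247034 : 0.19693766 : 0.02921811
Iridium pattern (n=2): 0.139129 : 0.467742 : 0.393129
Convolve the two distributions (both contribute in 2-u steps):
  M: 0.33137389×0.139129 = 0.046104
  M+2: 0.33137389×0.467742 + 0.44247034×0.139129 = 0.216558
  M+4: 0.33137389×0.393129 + 0.44247034×0.467742 + 0.19693766×0.139129 = 0.364634
  M+6: 0.44247034×0.393129 + 0.19693766×0.467742 + 0.02921811×0.139129 = 0.270129
  M+8: 0.19693766×0.393129 + 0.02921811×0.467742 = 0.091088
  M+10: 0.02921811×0.393129 = 0.011486
Scale to base peak (0.364634) = 100: 12.6 : 59.4 : 100.0 : 74.1 : 25.0 : 3.2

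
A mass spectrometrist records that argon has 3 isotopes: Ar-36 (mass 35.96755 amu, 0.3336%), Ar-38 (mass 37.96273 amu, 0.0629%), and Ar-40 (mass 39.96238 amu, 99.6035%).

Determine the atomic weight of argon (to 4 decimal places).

Ar = Σ fᵢ·mᵢ = 0.003336 × 35.96755 + 0.000629 × 37.96273 + 0.996035 × 39.96238
= 0.119988 + 0.023879 + 39.803929 = 39.947796 amu

39.9478 amu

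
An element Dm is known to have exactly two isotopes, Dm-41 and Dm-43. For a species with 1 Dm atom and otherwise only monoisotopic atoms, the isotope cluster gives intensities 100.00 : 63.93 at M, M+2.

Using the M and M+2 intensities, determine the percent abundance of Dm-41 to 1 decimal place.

Write p for the Dm-41 fraction. I(M+2)/I(M) = [C(1,1)·p^0·(1−p)] / p^1 = 1·(1−p)/p = 63.93/100.00 = 0.6393
(1−p)/p = 0.6393/1 = 0.6393  ⇒  p = 1/(1 + 0.6393) = 0.6100
Dm-41: 61.0%, Dm-43: 39.0%.

61.0%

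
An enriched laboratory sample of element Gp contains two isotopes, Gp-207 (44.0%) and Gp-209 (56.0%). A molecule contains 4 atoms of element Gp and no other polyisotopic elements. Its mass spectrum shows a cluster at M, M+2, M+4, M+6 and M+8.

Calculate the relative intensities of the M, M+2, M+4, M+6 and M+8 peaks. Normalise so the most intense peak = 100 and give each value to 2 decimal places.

The 4 Gp atoms are independent, so intensities follow the terms of (0.440 + 0.560)^4.
P(M) = 0.440^4 = 0.037481
P(M+2) = 4 × 0.440^3 × 0.560^1 = 0.190812
P(M+4) = 6 × 0.440^2 × 0.560^2 = 0.364278
P(M+6) = 4 × 0.440^1 × 0.560^3 = 0.309084
P(M+8) = 0.560^4 = 0.098345
The M+4 peak is largest (0.364278); scaling to 100 gives 10.29 : 52.38 : 100.00 : 84.85 : 27.00.

10.29 : 52.38 : 100.00 : 84.85 : 27.00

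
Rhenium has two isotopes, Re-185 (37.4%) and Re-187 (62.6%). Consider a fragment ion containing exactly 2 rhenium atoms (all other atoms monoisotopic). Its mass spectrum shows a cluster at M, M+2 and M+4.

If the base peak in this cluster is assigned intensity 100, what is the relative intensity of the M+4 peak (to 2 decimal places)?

83.69

Binomial terms of (0.374 + 0.626)^2: M 0.1399, M+2 0.4682, M+4 0.3919 → M+2 is the base peak.
P(M+2) = C(2,1) × 0.374^1 × 0.626^1 = 2 × 0.3740 × 0.6260 = 0.468248 (base)
P(M+4) = C(2,2) × 0.374^0 × 0.626^2 = 1 × 1.0000 × 0.391876 = 0.391876
Relative intensity = 0.391876 / 0.468248 × 100 = 83.69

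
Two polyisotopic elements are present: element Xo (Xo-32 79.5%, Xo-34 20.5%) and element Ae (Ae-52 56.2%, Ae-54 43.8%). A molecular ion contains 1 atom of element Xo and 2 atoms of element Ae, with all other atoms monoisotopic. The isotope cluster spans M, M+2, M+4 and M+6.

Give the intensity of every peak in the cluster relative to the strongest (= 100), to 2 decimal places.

55.05 : 100.00 : 55.56 : 8.62

Element Xo pattern (n=1): 0.7950 : 0.2050
Element Ae pattern (n=2): 0.315844 : 0.492312 : 0.191844
Convolve the two distributions (both contribute in 2-u steps):
  M: 0.7950×0.315844 = 0.251096
  M+2: 0.7950×0.492312 + 0.2050×0.315844 = 0.456136
  M+4: 0.7950×0.191844 + 0.2050×0.492312 = 0.253440
  M+6: 0.2050×0.191844 = 0.039328
Scale to base peak (0.456136) = 100: 55.05 : 100.00 : 55.56 : 8.62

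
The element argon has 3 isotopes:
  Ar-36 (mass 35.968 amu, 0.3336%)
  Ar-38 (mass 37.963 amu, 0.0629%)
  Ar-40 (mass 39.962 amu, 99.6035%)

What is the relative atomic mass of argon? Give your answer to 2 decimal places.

39.95 amu

Ar = Σ fᵢ·mᵢ = 0.003336 × 35.968 + 0.000629 × 37.963 + 0.996035 × 39.962
= 0.1200 + 0.0239 + 39.8036 = 39.9475 amu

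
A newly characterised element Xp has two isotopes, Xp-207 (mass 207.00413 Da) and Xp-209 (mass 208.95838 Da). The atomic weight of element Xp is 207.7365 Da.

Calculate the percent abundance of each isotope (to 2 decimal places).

Let x be the fractional abundance of Xp-207; then Xp-209 has abundance 1 − x.
207.00413·x + 208.95838·(1 − x) = 207.7365
(207.00413 − 208.95838)·x = 207.7365 − 208.95838
x = -1.22188 / -1.95425 = 0.62524 → 62.52% Xp-207, 37.48% Xp-209.

Xp-207: 62.52%, Xp-209: 37.48%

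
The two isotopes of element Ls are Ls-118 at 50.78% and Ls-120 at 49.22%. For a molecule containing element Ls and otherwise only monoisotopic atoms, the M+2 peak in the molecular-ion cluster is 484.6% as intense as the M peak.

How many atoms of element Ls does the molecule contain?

For n independent Ls atoms, I(M+2)/I(M) = n · (abundance Ls-120) / (abundance Ls-118) = n · 0.4922/0.5078.
n = 4.846 × 0.5078/0.4922 = 5.00 ≈ 5

5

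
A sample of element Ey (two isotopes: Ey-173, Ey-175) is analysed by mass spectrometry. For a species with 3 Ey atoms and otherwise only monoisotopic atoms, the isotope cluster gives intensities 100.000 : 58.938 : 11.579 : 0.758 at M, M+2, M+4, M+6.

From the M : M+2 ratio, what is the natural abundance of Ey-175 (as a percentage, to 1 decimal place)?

Let p = fractional abundance of Ey-173. I(M+2)/I(M) = [C(3,1)·p^2·(1−p)] / p^3 = 3·(1−p)/p = 58.938/100.000 = 0.5894
(1−p)/p = 0.5894/3 = 0.1965  ⇒  p = 1/(1 + 0.1965) = 0.8358
Ey-173: 83.6%, Ey-175: 16.4%.

16.4%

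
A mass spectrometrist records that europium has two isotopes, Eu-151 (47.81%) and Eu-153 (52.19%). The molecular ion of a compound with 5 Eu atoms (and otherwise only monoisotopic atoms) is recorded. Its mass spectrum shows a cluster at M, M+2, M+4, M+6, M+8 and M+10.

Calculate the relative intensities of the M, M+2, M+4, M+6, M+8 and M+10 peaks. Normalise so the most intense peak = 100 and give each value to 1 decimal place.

Each Eu atom is independently Eu-151 (p = 0.4781) or Eu-153 (q = 0.5219); the cluster is the binomial expansion (p + q)^5.
P(M) = 0.4781^5 = 0.024980
P(M+2) = 5 × 0.4781^4 × 0.5219^1 = 0.136343
P(M+4) = 10 × 0.4781^3 × 0.5219^2 = 0.297667
P(M+6) = 10 × 0.4781^2 × 0.5219^3 = 0.324937
P(M+8) = 5 × 0.4781^1 × 0.5219^4 = 0.177353
P(M+10) = 0.5219^5 = 0.038720
The M+6 peak is largest (0.324937); scaling to 100 gives 7.7 : 42.0 : 91.6 : 100.0 : 54.6 : 11.9.

7.7 : 42.0 : 91.6 : 100.0 : 54.6 : 11.9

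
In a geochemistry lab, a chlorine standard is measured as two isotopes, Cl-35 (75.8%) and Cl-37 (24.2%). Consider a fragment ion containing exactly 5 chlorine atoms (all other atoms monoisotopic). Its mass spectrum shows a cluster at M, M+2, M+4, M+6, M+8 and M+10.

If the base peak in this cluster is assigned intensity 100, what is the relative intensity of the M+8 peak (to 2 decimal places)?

Term probabilities: M 0.2502, M+2 0.3994, M+4 0.2551, M+6 0.0814, M+8 0.0130, M+10 0.0008. Base peak = M+2.
P(M+2) = C(5,1) × 0.758^4 × 0.242^1 = 5 × 0.33012379 × 0.2420 = 0.399450 (base)
P(M+8) = C(5,4) × 0.758^1 × 0.242^4 = 5 × 0.7580 × 0.00342974 = 0.012999
Relative intensity = 0.012999 / 0.399450 × 100 = 3.25

3.25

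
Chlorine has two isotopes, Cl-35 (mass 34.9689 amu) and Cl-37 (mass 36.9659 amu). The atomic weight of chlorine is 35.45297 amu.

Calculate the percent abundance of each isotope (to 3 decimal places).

Cl-35: 75.760%, Cl-37: 24.240%

With x = fraction of Cl-35 (so Cl-37 is 1 − x):
34.9689·x + 36.9659·(1 − x) = 35.45297
(34.9689 − 36.9659)·x = 35.45297 − 36.9659
x = -1.51293 / -1.9970 = 0.75760 → 75.760% Cl-35, 24.240% Cl-37.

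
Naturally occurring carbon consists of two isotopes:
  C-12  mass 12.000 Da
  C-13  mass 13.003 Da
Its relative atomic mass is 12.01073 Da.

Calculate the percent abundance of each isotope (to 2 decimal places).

C-12: 98.93%, C-13: 1.07%

Writing the weighted mean with unknown fraction x of C-12:
12.000·x + 13.003·(1 − x) = 12.01073
(12.000 − 13.003)·x = 12.01073 − 13.003
x = -0.99227 / -1.003 = 0.98930 → 98.93% C-12, 1.07% C-13.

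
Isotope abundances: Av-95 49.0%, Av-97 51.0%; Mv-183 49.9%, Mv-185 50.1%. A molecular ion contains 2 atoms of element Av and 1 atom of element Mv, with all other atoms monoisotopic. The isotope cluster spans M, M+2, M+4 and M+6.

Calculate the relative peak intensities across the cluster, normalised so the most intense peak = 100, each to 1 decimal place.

31.5 : 97.2 : 100.0 : 34.3

Element Av pattern (n=2): 0.2401 : 0.4998 : 0.2601
Element Mv pattern (n=1): 0.4990 : 0.5010
Convolve the two distributions (both contribute in 2-u steps):
  M: 0.2401×0.4990 = 0.119810
  M+2: 0.2401×0.5010 + 0.4998×0.4990 = 0.369690
  M+4: 0.4998×0.5010 + 0.2601×0.4990 = 0.380190
  M+6: 0.2601×0.5010 = 0.130310
Scale to base peak (0.380190) = 100: 31.5 : 97.2 : 100.0 : 34.3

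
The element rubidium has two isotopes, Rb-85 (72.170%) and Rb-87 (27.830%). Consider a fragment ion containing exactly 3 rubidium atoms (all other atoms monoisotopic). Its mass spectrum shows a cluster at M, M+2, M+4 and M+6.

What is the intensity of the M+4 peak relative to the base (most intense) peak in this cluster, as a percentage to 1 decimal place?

Binomial terms of (0.72170 + 0.27830)^3: M 0.3759, M+2 0.4349, M+4 0.1677, M+6 0.0216 → M+2 is the base peak.
P(M+2) = C(3,1) × 0.72170^2 × 0.27830^1 = 3 × 0.52085089 × 0.2783 = 0.434858 (base)
P(M+4) = C(3,2) × 0.72170^1 × 0.27830^2 = 3 × 0.7217 × 0.07745089 = 0.167689
Relative intensity = 0.167689 / 0.434858 × 100 = 38.6

38.6%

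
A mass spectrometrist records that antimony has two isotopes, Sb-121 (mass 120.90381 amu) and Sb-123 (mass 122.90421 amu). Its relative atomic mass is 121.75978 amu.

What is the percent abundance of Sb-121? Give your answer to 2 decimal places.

57.21%

With x = fraction of Sb-121 (so Sb-123 is 1 − x):
120.90381·x + 122.90421·(1 − x) = 121.75978
(120.90381 − 122.90421)·x = 121.75978 − 122.90421
x = -1.14443 / -2.00040 = 0.57210 → 57.21% Sb-121, 42.79% Sb-123.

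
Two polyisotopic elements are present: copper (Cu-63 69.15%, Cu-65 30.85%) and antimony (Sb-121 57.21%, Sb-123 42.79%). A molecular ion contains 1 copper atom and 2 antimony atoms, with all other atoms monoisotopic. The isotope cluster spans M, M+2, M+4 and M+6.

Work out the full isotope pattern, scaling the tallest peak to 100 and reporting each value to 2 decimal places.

Copper pattern (n=1): 0.6915 : 0.3085
Antimony pattern (n=2): 0.32729841 : 0.48960318 : 0.18309841
Convolve the two distributions (both contribute in 2-u steps):
  M: 0.6915×0.32729841 = 0.226327
  M+2: 0.6915×0.48960318 + 0.3085×0.32729841 = 0.439532
  M+4: 0.6915×0.18309841 + 0.3085×0.48960318 = 0.277655
  M+6: 0.3085×0.18309841 = 0.056486
Scale to base peak (0.439532) = 100: 51.49 : 100.00 : 63.17 : 12.85

51.49 : 100.00 : 63.17 : 12.85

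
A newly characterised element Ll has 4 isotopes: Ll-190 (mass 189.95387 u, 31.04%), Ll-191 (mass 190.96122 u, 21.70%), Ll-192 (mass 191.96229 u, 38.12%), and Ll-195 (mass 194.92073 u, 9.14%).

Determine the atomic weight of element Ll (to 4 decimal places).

The abundance-weighted mean is 0.3104 × 189.95387 + 0.2170 × 190.96122 + 0.3812 × 191.96229 + 0.0914 × 194.92073
= 58.961681 + 41.438585 + 73.176025 + 17.815755 = 191.392046 u

191.3920 u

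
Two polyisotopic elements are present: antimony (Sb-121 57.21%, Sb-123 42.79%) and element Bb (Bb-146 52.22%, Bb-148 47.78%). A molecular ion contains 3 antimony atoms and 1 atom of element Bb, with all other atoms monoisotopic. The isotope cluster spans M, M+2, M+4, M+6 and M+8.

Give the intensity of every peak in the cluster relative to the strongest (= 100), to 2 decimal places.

26.80 : 84.66 : 100.00 : 52.37 : 10.26

Antimony pattern (n=3): 0.18724742 : 0.42015297 : 0.3142518 : 0.07834781
Element Bb pattern (n=1): 0.5222 : 0.4778
Convolve the two distributions (both contribute in 2-u steps):
  M: 0.18724742×0.5222 = 0.097781
  M+2: 0.18724742×0.4778 + 0.42015297×0.5222 = 0.308871
  M+4: 0.42015297×0.4778 + 0.3142518×0.5222 = 0.364851
  M+6: 0.3142518×0.4778 + 0.07834781×0.5222 = 0.191063
  M+8: 0.07834781×0.4778 = 0.037435
Scale to base peak (0.364851) = 100: 26.80 : 84.66 : 100.00 : 52.37 : 10.26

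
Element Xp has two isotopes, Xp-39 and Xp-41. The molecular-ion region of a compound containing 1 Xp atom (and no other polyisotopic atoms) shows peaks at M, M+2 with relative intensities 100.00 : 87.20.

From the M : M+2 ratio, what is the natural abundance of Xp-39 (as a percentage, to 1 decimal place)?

If p is the fraction of Xp that is Xp-39, then I(M+2)/I(M) = [C(1,1)·p^0·(1−p)] / p^1 = 1·(1−p)/p = 87.20/100.00 = 0.8720
(1−p)/p = 0.8720/1 = 0.8720  ⇒  p = 1/(1 + 0.8720) = 0.5342
Xp-39: 53.4%, Xp-41: 46.6%.

53.4%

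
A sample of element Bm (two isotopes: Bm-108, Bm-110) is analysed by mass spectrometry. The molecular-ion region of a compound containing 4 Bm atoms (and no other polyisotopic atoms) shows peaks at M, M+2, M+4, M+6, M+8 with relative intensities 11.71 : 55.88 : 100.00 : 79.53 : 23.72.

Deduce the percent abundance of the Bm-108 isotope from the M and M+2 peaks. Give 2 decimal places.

Let p = fractional abundance of Bm-108. I(M+2)/I(M) = [C(4,1)·p^3·(1−p)] / p^4 = 4·(1−p)/p = 55.88/11.71 = 4.7720
(1−p)/p = 4.7720/4 = 1.1930  ⇒  p = 1/(1 + 1.1930) = 0.4560
Bm-108: 45.60%, Bm-110: 54.40%.

45.60%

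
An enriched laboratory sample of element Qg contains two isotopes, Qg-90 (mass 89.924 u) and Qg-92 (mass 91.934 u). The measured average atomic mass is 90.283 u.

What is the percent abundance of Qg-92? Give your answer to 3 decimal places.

With x = fraction of Qg-90 (so Qg-92 is 1 − x):
89.924·x + 91.934·(1 − x) = 90.283
(89.924 − 91.934)·x = 90.283 − 91.934
x = -1.651 / -2.010 = 0.82139 → 82.139% Qg-90, 17.861% Qg-92.

17.861%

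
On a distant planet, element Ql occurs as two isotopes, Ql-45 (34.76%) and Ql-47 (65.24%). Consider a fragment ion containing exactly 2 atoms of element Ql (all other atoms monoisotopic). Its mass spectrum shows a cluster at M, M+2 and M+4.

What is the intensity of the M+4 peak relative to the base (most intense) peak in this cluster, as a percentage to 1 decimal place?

Term probabilities: M 0.1208, M+2 0.4535, M+4 0.4256. Base peak = M+2.
P(M+2) = C(2,1) × 0.3476^1 × 0.6524^1 = 2 × 0.3476 × 0.6524 = 0.453548 (base)
P(M+4) = C(2,2) × 0.3476^0 × 0.6524^2 = 1 × 1.0000 × 0.42562576 = 0.425626
Relative intensity = 0.425626 / 0.453548 × 100 = 93.8

93.8%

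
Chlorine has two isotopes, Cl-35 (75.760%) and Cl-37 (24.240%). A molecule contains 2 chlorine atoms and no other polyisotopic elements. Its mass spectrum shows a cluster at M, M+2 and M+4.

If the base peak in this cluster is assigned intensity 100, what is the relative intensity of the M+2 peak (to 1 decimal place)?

(0.75760 + 0.24240)^2 gives M 0.5740, M+2 0.3673, M+4 0.0588; the largest is M.
P(M) = C(2,0) × 0.75760^2 × 0.24240^0 = 1 × 0.57395776 × 1.0000 = 0.573958 (base)
P(M+2) = C(2,1) × 0.75760^1 × 0.24240^1 = 2 × 0.7576 × 0.2424 = 0.367284
Relative intensity = 0.367284 / 0.573958 × 100 = 64.0

64.0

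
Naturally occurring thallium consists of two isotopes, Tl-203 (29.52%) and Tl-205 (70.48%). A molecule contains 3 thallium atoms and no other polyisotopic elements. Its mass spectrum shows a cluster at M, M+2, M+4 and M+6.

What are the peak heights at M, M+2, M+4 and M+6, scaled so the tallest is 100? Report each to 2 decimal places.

The 3 Tl atoms are independent, so intensities follow the terms of (0.2952 + 0.7048)^3.
P(M) = 0.2952^3 = 0.025725
P(M+2) = 3 × 0.2952^2 × 0.7048^1 = 0.184255
P(M+4) = 3 × 0.2952^1 × 0.7048^2 = 0.439916
P(M+6) = 0.7048^3 = 0.350104
The M+4 peak is largest (0.439916); scaling to 100 gives 5.85 : 41.88 : 100.00 : 79.58.

5.85 : 41.88 : 100.00 : 79.58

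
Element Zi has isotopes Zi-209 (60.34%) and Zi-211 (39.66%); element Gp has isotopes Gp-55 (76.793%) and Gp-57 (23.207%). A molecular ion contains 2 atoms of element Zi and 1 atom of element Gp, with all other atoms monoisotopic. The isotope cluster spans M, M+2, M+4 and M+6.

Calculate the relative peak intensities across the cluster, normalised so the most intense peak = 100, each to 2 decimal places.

61.85 : 100.00 : 51.29 : 8.08

Element Zi pattern (n=2): 0.36409156 : 0.47861688 : 0.15729156
Element Gp pattern (n=1): 0.76793 : 0.23207
Convolve the two distributions (both contribute in 2-u steps):
  M: 0.36409156×0.76793 = 0.279597
  M+2: 0.36409156×0.23207 + 0.47861688×0.76793 = 0.452039
  M+4: 0.47861688×0.23207 + 0.15729156×0.76793 = 0.231862
  M+6: 0.15729156×0.23207 = 0.036503
Scale to base peak (0.452039) = 100: 61.85 : 100.00 : 51.29 : 8.08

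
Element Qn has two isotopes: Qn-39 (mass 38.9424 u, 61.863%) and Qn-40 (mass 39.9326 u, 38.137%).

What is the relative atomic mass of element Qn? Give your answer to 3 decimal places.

Ar = Σ fᵢ·mᵢ = 0.61863 × 38.9424 + 0.38137 × 39.9326
= 24.09094 + 15.22910 = 39.32004 u

39.320 u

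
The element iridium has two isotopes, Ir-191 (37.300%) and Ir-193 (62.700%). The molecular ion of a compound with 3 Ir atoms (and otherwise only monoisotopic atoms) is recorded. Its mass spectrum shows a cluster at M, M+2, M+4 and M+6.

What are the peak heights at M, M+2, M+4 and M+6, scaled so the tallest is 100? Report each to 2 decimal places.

11.80 : 59.49 : 100.00 : 56.03

Expanding (0.37300 + 0.62700)^3:
P(M) = 0.37300^3 = 0.051895
P(M+2) = 3 × 0.37300^2 × 0.62700^1 = 0.261702
P(M+4) = 3 × 0.37300^1 × 0.62700^2 = 0.439911
P(M+6) = 0.62700^3 = 0.246492
The M+4 peak is largest (0.439911); scaling to 100 gives 11.80 : 59.49 : 100.00 : 56.03.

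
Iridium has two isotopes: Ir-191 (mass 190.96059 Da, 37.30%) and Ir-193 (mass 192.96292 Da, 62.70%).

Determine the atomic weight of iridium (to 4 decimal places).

Average mass = Σ (abundance × isotope mass) = 0.3730 × 190.96059 + 0.6270 × 192.96292
= 71.228300 + 120.987751 = 192.216051 Da

192.2161 Da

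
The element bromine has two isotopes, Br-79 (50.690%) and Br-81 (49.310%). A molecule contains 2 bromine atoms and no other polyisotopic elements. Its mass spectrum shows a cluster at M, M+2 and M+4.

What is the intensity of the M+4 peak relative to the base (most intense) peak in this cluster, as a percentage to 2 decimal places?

48.64%

Term probabilities: M 0.2569, M+2 0.4999, M+4 0.2431. Base peak = M+2.
P(M+2) = C(2,1) × 0.50690^1 × 0.49310^1 = 2 × 0.5069 × 0.4931 = 0.499905 (base)
P(M+4) = C(2,2) × 0.50690^0 × 0.49310^2 = 1 × 1.0000 × 0.24314761 = 0.243148
Relative intensity = 0.243148 / 0.499905 × 100 = 48.64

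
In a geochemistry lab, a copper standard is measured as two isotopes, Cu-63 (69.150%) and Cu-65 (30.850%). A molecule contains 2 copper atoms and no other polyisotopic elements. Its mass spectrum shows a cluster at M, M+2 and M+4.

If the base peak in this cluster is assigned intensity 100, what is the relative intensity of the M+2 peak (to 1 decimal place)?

Binomial terms of (0.69150 + 0.30850)^2: M 0.4782, M+2 0.4267, M+4 0.0952 → M is the base peak.
P(M) = C(2,0) × 0.69150^2 × 0.30850^0 = 1 × 0.47817225 × 1.0000 = 0.478172 (base)
P(M+2) = C(2,1) × 0.69150^1 × 0.30850^1 = 2 × 0.6915 × 0.3085 = 0.426656
Relative intensity = 0.426656 / 0.478172 × 100 = 89.2

89.2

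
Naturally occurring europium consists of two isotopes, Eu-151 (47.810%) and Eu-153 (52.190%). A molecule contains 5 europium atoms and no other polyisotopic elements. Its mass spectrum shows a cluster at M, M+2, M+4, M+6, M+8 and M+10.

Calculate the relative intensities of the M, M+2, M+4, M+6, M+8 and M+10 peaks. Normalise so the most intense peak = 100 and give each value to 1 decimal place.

7.7 : 42.0 : 91.6 : 100.0 : 54.6 : 11.9

Expanding (0.47810 + 0.52190)^5:
P(M) = 0.47810^5 = 0.024980
P(M+2) = 5 × 0.47810^4 × 0.52190^1 = 0.136343
P(M+4) = 10 × 0.47810^3 × 0.52190^2 = 0.297667
P(M+6) = 10 × 0.47810^2 × 0.52190^3 = 0.324937
P(M+8) = 5 × 0.47810^1 × 0.52190^4 = 0.177353
P(M+10) = 0.52190^5 = 0.038720
The M+6 peak is largest (0.324937); scaling to 100 gives 7.7 : 42.0 : 91.6 : 100.0 : 54.6 : 11.9.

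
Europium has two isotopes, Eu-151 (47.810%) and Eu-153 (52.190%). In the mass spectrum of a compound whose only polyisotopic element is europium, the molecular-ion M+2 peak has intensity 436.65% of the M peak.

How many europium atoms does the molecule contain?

4

The M+2/M ratio from n Eu atoms is n · q/p = n · 0.52190/0.47810.
n = 4.3665 × 0.47810/0.52190 = 4.00 ≈ 4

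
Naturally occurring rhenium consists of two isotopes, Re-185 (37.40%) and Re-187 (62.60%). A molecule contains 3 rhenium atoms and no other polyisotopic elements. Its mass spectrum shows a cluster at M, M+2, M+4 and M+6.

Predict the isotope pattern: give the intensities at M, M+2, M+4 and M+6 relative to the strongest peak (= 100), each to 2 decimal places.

11.90 : 59.74 : 100.00 : 55.79

The 3 Re atoms are independent, so intensities follow the terms of (0.3740 + 0.6260)^3.
P(M) = 0.3740^3 = 0.052314
P(M+2) = 3 × 0.3740^2 × 0.6260^1 = 0.262687
P(M+4) = 3 × 0.3740^1 × 0.6260^2 = 0.439685
P(M+6) = 0.6260^3 = 0.245314
The M+4 peak is largest (0.439685); scaling to 100 gives 11.90 : 59.74 : 100.00 : 55.79.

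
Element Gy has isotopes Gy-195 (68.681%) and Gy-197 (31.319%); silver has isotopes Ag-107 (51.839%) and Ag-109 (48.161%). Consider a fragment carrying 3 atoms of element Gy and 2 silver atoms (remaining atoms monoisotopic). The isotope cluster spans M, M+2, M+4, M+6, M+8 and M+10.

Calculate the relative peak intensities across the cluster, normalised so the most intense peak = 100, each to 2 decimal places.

24.82 : 80.07 : 100.00 : 60.43 : 17.74 : 2.03

Element Gy pattern (n=3): 0.32397376 : 0.44320266 : 0.20210341 : 0.03072017
Silver pattern (n=2): 0.26872819 : 0.49932362 : 0.23194819
Convolve the two distributions (both contribute in 2-u steps):
  M: 0.32397376×0.26872819 = 0.087061
  M+2: 0.32397376×0.49932362 + 0.44320266×0.26872819 = 0.280869
  M+4: 0.32397376×0.23194819 + 0.44320266×0.49932362 + 0.20210341×0.26872819 = 0.350758
  M+6: 0.44320266×0.23194819 + 0.20210341×0.49932362 + 0.03072017×0.26872819 = 0.211970
  M+8: 0.20210341×0.23194819 + 0.03072017×0.49932362 = 0.062217
  M+10: 0.03072017×0.23194819 = 0.007125
Scale to base peak (0.350758) = 100: 24.82 : 80.07 : 100.00 : 60.43 : 17.74 : 2.03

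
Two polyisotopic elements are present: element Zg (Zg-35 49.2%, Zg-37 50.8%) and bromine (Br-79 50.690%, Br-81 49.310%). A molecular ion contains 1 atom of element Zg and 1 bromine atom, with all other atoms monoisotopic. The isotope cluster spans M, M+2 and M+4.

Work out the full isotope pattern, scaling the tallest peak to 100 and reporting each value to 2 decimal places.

Element Zg pattern (n=1): 0.4920 : 0.5080
Bromine pattern (n=1): 0.5069 : 0.4931
Convolve the two distributions (both contribute in 2-u steps):
  M: 0.4920×0.5069 = 0.249395
  M+2: 0.4920×0.4931 + 0.5080×0.5069 = 0.500110
  M+4: 0.5080×0.4931 = 0.250495
Scale to base peak (0.500110) = 100: 49.87 : 100.00 : 50.09

49.87 : 100.00 : 50.09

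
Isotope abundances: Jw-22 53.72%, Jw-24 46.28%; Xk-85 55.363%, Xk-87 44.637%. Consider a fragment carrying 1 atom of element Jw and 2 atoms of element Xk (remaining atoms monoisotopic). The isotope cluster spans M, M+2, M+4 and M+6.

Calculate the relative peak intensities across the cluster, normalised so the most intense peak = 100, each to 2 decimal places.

Element Jw pattern (n=1): 0.5372 : 0.4628
Element Xk pattern (n=2): 0.30650618 : 0.49424765 : 0.19924618
Convolve the two distributions (both contribute in 2-u steps):
  M: 0.5372×0.30650618 = 0.164655
  M+2: 0.5372×0.49424765 + 0.4628×0.30650618 = 0.407361
  M+4: 0.5372×0.19924618 + 0.4628×0.49424765 = 0.335773
  M+6: 0.4628×0.19924618 = 0.092211
Scale to base peak (0.407361) = 100: 40.42 : 100.00 : 82.43 : 22.64

40.42 : 100.00 : 82.43 : 22.64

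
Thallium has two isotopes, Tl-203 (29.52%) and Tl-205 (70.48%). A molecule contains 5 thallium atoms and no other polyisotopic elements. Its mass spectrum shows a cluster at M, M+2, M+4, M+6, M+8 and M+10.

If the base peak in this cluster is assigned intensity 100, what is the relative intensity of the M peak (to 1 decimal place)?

(0.2952 + 0.7048)^5 gives M 0.0022, M+2 0.0268, M+4 0.1278, M+6 0.3051, M+8 0.3642, M+10 0.1739; the largest is M+8.
P(M+8) = C(5,4) × 0.2952^1 × 0.7048^4 = 5 × 0.2952 × 0.24675365 = 0.364208 (base)
P(M) = C(5,0) × 0.2952^5 × 0.7048^0 = 1 × 0.00224172 × 1.0000 = 0.002242
Relative intensity = 0.002242 / 0.364208 × 100 = 0.6

0.6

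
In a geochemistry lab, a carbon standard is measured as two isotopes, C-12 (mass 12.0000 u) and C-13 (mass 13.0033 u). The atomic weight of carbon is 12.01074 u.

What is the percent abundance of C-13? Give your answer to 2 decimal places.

Writing the weighted mean with unknown fraction x of C-12:
12.0000·x + 13.0033·(1 − x) = 12.01074
(12.0000 − 13.0033)·x = 12.01074 − 13.0033
x = -0.99256 / -1.0033 = 0.98930 → 98.93% C-12, 1.07% C-13.

1.07%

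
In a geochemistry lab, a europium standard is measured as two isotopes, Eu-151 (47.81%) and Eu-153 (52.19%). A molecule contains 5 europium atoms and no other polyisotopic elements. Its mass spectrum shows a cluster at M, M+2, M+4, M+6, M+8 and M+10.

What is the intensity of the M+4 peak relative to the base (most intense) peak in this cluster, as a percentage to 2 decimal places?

91.61%

Binomial terms of (0.4781 + 0.5219)^5: M 0.0250, M+2 0.1363, M+4 0.2977, M+6 0.3249, M+8 0.1774, M+10 0.0387 → M+6 is the base peak.
P(M+6) = C(5,3) × 0.4781^2 × 0.5219^3 = 10 × 0.22857961 × 0.14215492 = 0.324937 (base)
P(M+4) = C(5,2) × 0.4781^3 × 0.5219^2 = 10 × 0.10928391 × 0.27237961 = 0.297667
Relative intensity = 0.297667 / 0.324937 × 100 = 91.61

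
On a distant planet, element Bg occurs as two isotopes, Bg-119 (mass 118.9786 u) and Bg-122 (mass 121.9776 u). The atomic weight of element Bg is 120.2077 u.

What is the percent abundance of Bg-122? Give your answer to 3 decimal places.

40.984%

Let x be the fractional abundance of Bg-119; then Bg-122 has abundance 1 − x.
118.9786·x + 121.9776·(1 − x) = 120.2077
(118.9786 − 121.9776)·x = 120.2077 − 121.9776
x = -1.7699 / -2.9990 = 0.59016 → 59.016% Bg-119, 40.984% Bg-122.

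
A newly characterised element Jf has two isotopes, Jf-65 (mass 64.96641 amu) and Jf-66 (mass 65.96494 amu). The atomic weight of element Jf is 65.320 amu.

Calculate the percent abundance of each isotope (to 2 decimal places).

Let x be the fractional abundance of Jf-65; then Jf-66 has abundance 1 − x.
64.96641·x + 65.96494·(1 − x) = 65.320
(64.96641 − 65.96494)·x = 65.320 − 65.96494
x = -0.64494 / -0.99853 = 0.64589 → 64.59% Jf-65, 35.41% Jf-66.

Jf-65: 64.59%, Jf-66: 35.41%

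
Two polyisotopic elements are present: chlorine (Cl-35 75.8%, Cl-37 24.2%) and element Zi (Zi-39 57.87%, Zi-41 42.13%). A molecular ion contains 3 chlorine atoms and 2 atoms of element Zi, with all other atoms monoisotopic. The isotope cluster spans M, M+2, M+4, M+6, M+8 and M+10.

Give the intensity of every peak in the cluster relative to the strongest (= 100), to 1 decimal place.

Chlorine pattern (n=3): 0.43551951 : 0.41713346 : 0.13317454 : 0.01417249
Element Zi pattern (n=2): 0.33489369 : 0.48761262 : 0.17749369
Convolve the two distributions (both contribute in 2-u steps):
  M: 0.43551951×0.33489369 = 0.145853
  M+2: 0.43551951×0.48761262 + 0.41713346×0.33489369 = 0.352060
  M+4: 0.43551951×0.17749369 + 0.41713346×0.48761262 + 0.13317454×0.33489369 = 0.325301
  M+6: 0.41713346×0.17749369 + 0.13317454×0.48761262 + 0.01417249×0.33489369 = 0.143722
  M+8: 0.13317454×0.17749369 + 0.01417249×0.48761262 = 0.030548
  M+10: 0.01417249×0.17749369 = 0.002516
Scale to base peak (0.352060) = 100: 41.4 : 100.0 : 92.4 : 40.8 : 8.7 : 0.7

41.4 : 100.0 : 92.4 : 40.8 : 8.7 : 0.7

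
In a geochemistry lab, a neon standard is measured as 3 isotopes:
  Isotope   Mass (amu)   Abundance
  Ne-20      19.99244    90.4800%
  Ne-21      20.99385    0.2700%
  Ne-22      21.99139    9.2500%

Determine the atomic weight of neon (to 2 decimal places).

20.18 amu

The abundance-weighted mean is 0.904800 × 19.99244 + 0.002700 × 20.99385 + 0.092500 × 21.99139
= 18.089160 + 0.056683 + 2.034204 = 20.180047 amu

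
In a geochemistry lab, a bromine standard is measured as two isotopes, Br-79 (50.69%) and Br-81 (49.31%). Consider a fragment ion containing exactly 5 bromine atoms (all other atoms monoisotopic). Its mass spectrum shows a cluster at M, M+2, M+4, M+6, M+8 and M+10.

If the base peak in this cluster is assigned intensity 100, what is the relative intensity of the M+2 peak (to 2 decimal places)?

51.40

(0.5069 + 0.4931)^5 gives M 0.0335, M+2 0.1628, M+4 0.3167, M+6 0.3081, M+8 0.1498, M+10 0.0292; the largest is M+4.
P(M+4) = C(5,2) × 0.5069^3 × 0.4931^2 = 10 × 0.13024674 × 0.24314761 = 0.316692 (base)
P(M+2) = C(5,1) × 0.5069^4 × 0.4931^1 = 5 × 0.06602207 × 0.4931 = 0.162777
Relative intensity = 0.162777 / 0.316692 × 100 = 51.40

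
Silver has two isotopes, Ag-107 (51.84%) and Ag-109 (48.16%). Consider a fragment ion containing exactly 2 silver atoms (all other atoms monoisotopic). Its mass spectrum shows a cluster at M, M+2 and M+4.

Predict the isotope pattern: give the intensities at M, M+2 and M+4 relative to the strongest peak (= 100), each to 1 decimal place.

Expanding (0.5184 + 0.4816)^2:
P(M) = 0.5184^2 = 0.268739
P(M+2) = 2 × 0.5184^1 × 0.4816^1 = 0.499323
P(M+4) = 0.4816^2 = 0.231939
The M+2 peak is largest (0.499323); scaling to 100 gives 53.8 : 100.0 : 46.5.

53.8 : 100.0 : 46.5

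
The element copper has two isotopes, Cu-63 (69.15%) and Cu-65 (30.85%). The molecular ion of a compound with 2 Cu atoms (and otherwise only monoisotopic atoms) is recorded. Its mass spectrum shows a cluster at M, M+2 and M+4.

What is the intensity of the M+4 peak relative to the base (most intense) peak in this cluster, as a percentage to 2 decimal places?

19.90%

Term probabilities: M 0.4782, M+2 0.4267, M+4 0.0952. Base peak = M.
P(M) = C(2,0) × 0.6915^2 × 0.3085^0 = 1 × 0.47817225 × 1.0000 = 0.478172 (base)
P(M+4) = C(2,2) × 0.6915^0 × 0.3085^2 = 1 × 1.0000 × 0.09517225 = 0.095172
Relative intensity = 0.095172 / 0.478172 × 100 = 19.90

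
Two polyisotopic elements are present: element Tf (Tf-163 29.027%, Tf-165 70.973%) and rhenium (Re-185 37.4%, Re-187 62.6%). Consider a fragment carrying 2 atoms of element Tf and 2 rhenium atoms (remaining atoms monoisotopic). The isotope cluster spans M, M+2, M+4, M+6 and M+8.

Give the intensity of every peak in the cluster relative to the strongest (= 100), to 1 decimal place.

Element Tf pattern (n=2): 0.08425667 : 0.41202665 : 0.50371667
Rhenium pattern (n=2): 0.139876 : 0.468248 : 0.391876
Convolve the two distributions (both contribute in 2-u steps):
  M: 0.08425667×0.139876 = 0.011785
  M+2: 0.08425667×0.468248 + 0.41202665×0.139876 = 0.097086
  M+4: 0.08425667×0.391876 + 0.41202665×0.468248 + 0.50371667×0.139876 = 0.296407
  M+6: 0.41202665×0.391876 + 0.50371667×0.468248 = 0.397328
  M+8: 0.50371667×0.391876 = 0.197394
Scale to base peak (0.397328) = 100: 3.0 : 24.4 : 74.6 : 100.0 : 49.7

3.0 : 24.4 : 74.6 : 100.0 : 49.7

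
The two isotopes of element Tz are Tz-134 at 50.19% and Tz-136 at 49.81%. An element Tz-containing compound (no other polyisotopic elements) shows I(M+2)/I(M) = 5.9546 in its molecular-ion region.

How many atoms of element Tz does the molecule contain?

For n independent Tz atoms, I(M+2)/I(M) = n · (abundance Tz-136) / (abundance Tz-134) = n · 0.4981/0.5019.
n = 5.9546 × 0.5019/0.4981 = 6.00 ≈ 6

6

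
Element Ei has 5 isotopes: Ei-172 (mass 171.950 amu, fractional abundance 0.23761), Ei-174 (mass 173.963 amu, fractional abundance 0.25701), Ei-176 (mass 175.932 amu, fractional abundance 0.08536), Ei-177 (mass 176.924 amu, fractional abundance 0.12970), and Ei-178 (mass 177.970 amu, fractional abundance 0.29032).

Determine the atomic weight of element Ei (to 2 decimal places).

175.20 amu

The abundance-weighted mean is 0.23761 × 171.950 + 0.25701 × 173.963 + 0.08536 × 175.932 + 0.12970 × 176.924 + 0.29032 × 177.970
= 40.8570 + 44.7102 + 15.0176 + 22.9470 + 51.6683 = 175.2001 amu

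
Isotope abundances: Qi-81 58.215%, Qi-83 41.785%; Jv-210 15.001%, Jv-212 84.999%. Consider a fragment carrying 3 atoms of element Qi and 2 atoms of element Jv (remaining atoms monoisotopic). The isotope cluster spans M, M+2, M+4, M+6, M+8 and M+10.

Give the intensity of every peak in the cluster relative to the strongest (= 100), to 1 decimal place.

Element Qi pattern (n=3): 0.19728983 : 0.42482637 : 0.30492776 : 0.07295603
Element Jv pattern (n=2): 0.022503 : 0.255014 : 0.722483
Convolve the two distributions (both contribute in 2-u steps):
  M: 0.19728983×0.022503 = 0.004440
  M+2: 0.19728983×0.255014 + 0.42482637×0.022503 = 0.059872
  M+4: 0.19728983×0.722483 + 0.42482637×0.255014 + 0.30492776×0.022503 = 0.257737
  M+6: 0.42482637×0.722483 + 0.30492776×0.255014 + 0.07295603×0.022503 = 0.386332
  M+8: 0.30492776×0.722483 + 0.07295603×0.255014 = 0.238910
  M+10: 0.07295603×0.722483 = 0.052709
Scale to base peak (0.386332) = 100: 1.1 : 15.5 : 66.7 : 100.0 : 61.8 : 13.6

1.1 : 15.5 : 66.7 : 100.0 : 61.8 : 13.6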